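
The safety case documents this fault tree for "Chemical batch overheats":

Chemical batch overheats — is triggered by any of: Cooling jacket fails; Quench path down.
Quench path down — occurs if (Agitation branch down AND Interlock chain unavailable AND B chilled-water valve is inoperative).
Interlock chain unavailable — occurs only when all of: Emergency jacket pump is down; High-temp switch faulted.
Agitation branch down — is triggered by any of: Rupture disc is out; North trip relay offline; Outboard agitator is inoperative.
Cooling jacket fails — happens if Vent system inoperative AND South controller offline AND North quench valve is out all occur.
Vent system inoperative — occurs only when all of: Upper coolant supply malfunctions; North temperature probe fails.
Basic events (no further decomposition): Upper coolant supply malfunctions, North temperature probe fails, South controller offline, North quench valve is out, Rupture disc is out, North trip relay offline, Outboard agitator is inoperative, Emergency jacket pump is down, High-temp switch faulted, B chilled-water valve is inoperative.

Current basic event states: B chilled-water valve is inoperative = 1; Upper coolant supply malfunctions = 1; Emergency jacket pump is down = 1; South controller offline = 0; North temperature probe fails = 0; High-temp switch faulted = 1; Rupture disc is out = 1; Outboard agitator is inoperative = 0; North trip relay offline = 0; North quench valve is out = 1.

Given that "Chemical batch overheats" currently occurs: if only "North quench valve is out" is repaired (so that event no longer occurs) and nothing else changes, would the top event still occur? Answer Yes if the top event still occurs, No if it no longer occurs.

Yes

Counterfactual: set "North quench valve is out" to not occurred.
Vent system inoperative [AND]: Upper coolant supply malfunctions=occurs, North temperature probe fails=not → not all inputs occur → does not occur.
Cooling jacket fails [AND]: Vent system inoperative=not, South controller offline=not, North quench valve is out=not → not all inputs occur → does not occur.
Agitation branch down [OR]: Rupture disc is out=occurs, North trip relay offline=not, Outboard agitator is inoperative=not → at least one input occurs → occurs.
Interlock chain unavailable [AND]: Emergency jacket pump is down=occurs, High-temp switch faulted=occurs → all inputs occur → occurs.
Quench path down [AND]: Agitation branch down=occurs, Interlock chain unavailable=occurs, B chilled-water valve is inoperative=occurs → all inputs occur → occurs.
Chemical batch overheats [OR]: Cooling jacket fails=not, Quench path down=occurs → at least one input occurs → occurs.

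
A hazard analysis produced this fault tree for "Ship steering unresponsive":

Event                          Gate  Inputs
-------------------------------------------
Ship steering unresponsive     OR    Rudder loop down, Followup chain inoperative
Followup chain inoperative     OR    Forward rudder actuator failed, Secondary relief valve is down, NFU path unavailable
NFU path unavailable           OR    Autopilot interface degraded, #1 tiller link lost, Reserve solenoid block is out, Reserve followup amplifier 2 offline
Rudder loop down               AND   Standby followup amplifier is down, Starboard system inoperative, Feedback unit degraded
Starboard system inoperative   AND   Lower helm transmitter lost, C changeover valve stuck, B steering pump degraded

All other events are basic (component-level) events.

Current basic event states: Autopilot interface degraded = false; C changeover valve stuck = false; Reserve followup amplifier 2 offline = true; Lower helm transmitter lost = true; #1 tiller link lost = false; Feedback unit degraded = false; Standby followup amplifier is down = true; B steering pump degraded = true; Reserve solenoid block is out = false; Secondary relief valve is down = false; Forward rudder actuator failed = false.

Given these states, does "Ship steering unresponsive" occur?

Yes

Starboard system inoperative [AND]: Lower helm transmitter lost=occurs, C changeover valve stuck=not, B steering pump degraded=occurs → not all inputs occur → does not occur.
Rudder loop down [AND]: Standby followup amplifier is down=occurs, Starboard system inoperative=not, Feedback unit degraded=not → not all inputs occur → does not occur.
NFU path unavailable [OR]: Autopilot interface degraded=not, #1 tiller link lost=not, Reserve solenoid block is out=not, Reserve followup amplifier 2 offline=occurs → at least one input occurs → occurs.
Followup chain inoperative [OR]: Forward rudder actuator failed=not, Secondary relief valve is down=not, NFU path unavailable=occurs → at least one input occurs → occurs.
Ship steering unresponsive [OR]: Rudder loop down=not, Followup chain inoperative=occurs → at least one input occurs → occurs.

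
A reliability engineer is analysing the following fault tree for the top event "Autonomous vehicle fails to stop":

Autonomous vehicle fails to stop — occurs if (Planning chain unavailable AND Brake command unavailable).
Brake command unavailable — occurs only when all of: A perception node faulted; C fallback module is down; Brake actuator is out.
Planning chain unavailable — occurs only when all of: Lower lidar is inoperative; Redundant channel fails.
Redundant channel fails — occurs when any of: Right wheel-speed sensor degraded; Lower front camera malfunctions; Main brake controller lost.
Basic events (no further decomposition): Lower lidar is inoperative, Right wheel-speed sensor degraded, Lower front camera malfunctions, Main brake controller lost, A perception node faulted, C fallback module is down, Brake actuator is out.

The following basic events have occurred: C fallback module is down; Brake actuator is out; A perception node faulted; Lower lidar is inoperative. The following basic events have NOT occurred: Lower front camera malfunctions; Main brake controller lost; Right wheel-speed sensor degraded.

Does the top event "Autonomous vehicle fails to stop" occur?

Redundant channel fails [OR]: Right wheel-speed sensor degraded=not, Lower front camera malfunctions=not, Main brake controller lost=not → no input occurs → does not occur.
Planning chain unavailable [AND]: Lower lidar is inoperative=occurs, Redundant channel fails=not → not all inputs occur → does not occur.
Brake command unavailable [AND]: A perception node faulted=occurs, C fallback module is down=occurs, Brake actuator is out=occurs → all inputs occur → occurs.
Autonomous vehicle fails to stop [AND]: Planning chain unavailable=not, Brake command unavailable=occurs → not all inputs occur → does not occur.

No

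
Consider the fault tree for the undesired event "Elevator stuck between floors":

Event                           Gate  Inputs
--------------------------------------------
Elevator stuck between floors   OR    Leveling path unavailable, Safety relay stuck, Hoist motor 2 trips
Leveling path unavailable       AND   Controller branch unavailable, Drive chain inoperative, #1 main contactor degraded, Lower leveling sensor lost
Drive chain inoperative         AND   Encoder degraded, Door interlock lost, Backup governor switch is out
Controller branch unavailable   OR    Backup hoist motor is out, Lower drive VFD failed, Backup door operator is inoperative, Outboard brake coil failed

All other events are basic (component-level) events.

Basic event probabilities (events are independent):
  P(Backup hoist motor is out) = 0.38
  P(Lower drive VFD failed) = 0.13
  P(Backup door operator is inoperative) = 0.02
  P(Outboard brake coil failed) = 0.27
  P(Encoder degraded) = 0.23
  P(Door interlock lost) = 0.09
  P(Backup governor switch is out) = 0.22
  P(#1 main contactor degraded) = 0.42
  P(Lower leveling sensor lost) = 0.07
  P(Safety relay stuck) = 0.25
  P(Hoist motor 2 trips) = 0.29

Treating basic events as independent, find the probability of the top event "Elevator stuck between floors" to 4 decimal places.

P(Controller branch unavailable) [OR] = 1 − (1−0.38) × (1−0.13) × (1−0.02) × (1−0.27) = 0.614113
P(Drive chain inoperative) [AND] = 0.23 × 0.09 × 0.22 = 0.004554
P(Leveling path unavailable) [AND] = 0.614113 × 0.004554 × 0.42 × 0.07 = 0.000082
P(Elevator stuck between floors) [OR] = 1 − (1−0.000082) × (1−0.25) × (1−0.29) = 0.467544
Rounded to 4 decimal places: P(Elevator stuck between floors) ≈ 0.4675.

0.4675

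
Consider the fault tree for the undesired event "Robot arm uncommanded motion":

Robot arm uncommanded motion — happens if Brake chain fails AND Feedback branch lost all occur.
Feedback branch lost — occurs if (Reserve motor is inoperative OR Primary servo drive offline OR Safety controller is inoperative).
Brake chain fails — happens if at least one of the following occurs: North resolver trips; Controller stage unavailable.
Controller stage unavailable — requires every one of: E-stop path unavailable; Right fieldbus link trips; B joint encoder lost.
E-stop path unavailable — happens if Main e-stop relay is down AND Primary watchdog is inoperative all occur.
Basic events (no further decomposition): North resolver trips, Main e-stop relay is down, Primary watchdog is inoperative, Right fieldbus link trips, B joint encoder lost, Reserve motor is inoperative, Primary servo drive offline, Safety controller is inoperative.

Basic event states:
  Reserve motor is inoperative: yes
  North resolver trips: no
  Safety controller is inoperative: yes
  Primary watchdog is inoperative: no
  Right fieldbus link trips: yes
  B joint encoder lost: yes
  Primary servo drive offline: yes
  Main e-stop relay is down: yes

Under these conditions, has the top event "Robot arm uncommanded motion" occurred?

E-stop path unavailable [AND]: Main e-stop relay is down=occurs, Primary watchdog is inoperative=not → not all inputs occur → does not occur.
Controller stage unavailable [AND]: E-stop path unavailable=not, Right fieldbus link trips=occurs, B joint encoder lost=occurs → not all inputs occur → does not occur.
Brake chain fails [OR]: North resolver trips=not, Controller stage unavailable=not → no input occurs → does not occur.
Feedback branch lost [OR]: Reserve motor is inoperative=occurs, Primary servo drive offline=occurs, Safety controller is inoperative=occurs → at least one input occurs → occurs.
Robot arm uncommanded motion [AND]: Brake chain fails=not, Feedback branch lost=occurs → not all inputs occur → does not occur.

No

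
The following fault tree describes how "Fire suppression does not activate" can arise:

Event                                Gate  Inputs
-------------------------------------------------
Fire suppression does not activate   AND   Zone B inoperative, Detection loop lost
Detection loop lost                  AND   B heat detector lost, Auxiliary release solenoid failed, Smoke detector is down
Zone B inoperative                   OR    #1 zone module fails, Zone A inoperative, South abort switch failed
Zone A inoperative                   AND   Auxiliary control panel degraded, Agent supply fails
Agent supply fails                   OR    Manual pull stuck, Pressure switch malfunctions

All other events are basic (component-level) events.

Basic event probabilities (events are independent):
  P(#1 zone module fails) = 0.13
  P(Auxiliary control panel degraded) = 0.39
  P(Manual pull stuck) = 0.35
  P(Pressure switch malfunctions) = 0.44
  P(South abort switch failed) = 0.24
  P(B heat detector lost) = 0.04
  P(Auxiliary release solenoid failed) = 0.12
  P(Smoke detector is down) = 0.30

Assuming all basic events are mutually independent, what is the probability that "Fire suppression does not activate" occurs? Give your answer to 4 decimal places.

P(Agent supply fails) [OR] = 1 − (1−0.35) × (1−0.44) = 0.636000
P(Zone A inoperative) [AND] = 0.39 × 0.636000 = 0.248040
P(Zone B inoperative) [OR] = 1 − (1−0.13) × (1−0.248040) × (1−0.24) = 0.502804
P(Detection loop lost) [AND] = 0.04 × 0.12 × 0.30 = 0.001440
P(Fire suppression does not activate) [AND] = 0.502804 × 0.001440 = 0.000724
Rounded to 4 decimal places: P(Fire suppression does not activate) ≈ 0.0007.

0.0007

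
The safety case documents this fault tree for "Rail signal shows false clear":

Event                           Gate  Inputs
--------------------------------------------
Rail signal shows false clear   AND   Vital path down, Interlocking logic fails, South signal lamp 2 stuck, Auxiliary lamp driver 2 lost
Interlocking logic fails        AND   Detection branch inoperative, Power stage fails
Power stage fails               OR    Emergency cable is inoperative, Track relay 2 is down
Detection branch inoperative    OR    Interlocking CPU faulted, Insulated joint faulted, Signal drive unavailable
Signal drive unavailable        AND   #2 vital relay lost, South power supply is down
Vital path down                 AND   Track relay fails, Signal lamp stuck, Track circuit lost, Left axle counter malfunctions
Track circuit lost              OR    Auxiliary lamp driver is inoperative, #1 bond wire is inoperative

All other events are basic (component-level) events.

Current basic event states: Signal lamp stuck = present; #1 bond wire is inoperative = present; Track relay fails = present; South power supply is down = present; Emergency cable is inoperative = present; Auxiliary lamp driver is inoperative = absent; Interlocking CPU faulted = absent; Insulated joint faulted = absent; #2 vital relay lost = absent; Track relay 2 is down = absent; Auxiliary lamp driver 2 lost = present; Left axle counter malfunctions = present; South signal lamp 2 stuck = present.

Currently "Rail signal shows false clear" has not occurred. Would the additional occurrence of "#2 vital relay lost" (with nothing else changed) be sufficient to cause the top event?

Yes

Counterfactual: set "#2 vital relay lost" to occurred.
Track circuit lost [OR]: Auxiliary lamp driver is inoperative=not, #1 bond wire is inoperative=occurs → at least one input occurs → occurs.
Vital path down [AND]: Track relay fails=occurs, Signal lamp stuck=occurs, Track circuit lost=occurs, Left axle counter malfunctions=occurs → all inputs occur → occurs.
Signal drive unavailable [AND]: #2 vital relay lost=occurs, South power supply is down=occurs → all inputs occur → occurs.
Detection branch inoperative [OR]: Interlocking CPU faulted=not, Insulated joint faulted=not, Signal drive unavailable=occurs → at least one input occurs → occurs.
Power stage fails [OR]: Emergency cable is inoperative=occurs, Track relay 2 is down=not → at least one input occurs → occurs.
Interlocking logic fails [AND]: Detection branch inoperative=occurs, Power stage fails=occurs → all inputs occur → occurs.
Rail signal shows false clear [AND]: Vital path down=occurs, Interlocking logic fails=occurs, South signal lamp 2 stuck=occurs, Auxiliary lamp driver 2 lost=occurs → all inputs occur → occurs.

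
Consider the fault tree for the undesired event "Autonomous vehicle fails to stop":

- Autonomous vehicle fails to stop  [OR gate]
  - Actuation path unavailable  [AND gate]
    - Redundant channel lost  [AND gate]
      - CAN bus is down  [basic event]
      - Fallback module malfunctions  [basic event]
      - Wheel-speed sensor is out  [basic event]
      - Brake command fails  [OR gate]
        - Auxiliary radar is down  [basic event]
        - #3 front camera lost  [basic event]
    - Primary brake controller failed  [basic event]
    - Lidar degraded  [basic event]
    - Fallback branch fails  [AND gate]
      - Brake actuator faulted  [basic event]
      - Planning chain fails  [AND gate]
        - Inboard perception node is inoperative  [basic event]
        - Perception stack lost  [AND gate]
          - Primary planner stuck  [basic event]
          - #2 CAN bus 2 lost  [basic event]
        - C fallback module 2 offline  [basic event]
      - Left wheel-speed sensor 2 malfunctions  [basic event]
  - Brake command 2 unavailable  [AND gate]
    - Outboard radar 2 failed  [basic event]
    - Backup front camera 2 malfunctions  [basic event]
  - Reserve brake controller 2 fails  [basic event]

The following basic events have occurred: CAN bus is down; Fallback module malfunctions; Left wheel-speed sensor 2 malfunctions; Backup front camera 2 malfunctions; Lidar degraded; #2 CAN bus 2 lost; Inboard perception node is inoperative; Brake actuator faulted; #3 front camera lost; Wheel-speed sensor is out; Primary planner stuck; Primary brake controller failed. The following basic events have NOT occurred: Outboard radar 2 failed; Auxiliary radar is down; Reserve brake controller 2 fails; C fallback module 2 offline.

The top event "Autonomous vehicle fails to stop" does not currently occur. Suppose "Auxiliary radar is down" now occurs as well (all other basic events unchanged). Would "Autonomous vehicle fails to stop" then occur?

Counterfactual: set "Auxiliary radar is down" to occurred.
Brake command fails [OR]: Auxiliary radar is down=occurs, #3 front camera lost=occurs → at least one input occurs → occurs.
Redundant channel lost [AND]: CAN bus is down=occurs, Fallback module malfunctions=occurs, Wheel-speed sensor is out=occurs, Brake command fails=occurs → all inputs occur → occurs.
Perception stack lost [AND]: Primary planner stuck=occurs, #2 CAN bus 2 lost=occurs → all inputs occur → occurs.
Planning chain fails [AND]: Inboard perception node is inoperative=occurs, Perception stack lost=occurs, C fallback module 2 offline=not → not all inputs occur → does not occur.
Fallback branch fails [AND]: Brake actuator faulted=occurs, Planning chain fails=not, Left wheel-speed sensor 2 malfunctions=occurs → not all inputs occur → does not occur.
Actuation path unavailable [AND]: Redundant channel lost=occurs, Primary brake controller failed=occurs, Lidar degraded=occurs, Fallback branch fails=not → not all inputs occur → does not occur.
Brake command 2 unavailable [AND]: Outboard radar 2 failed=not, Backup front camera 2 malfunctions=occurs → not all inputs occur → does not occur.
Autonomous vehicle fails to stop [OR]: Actuation path unavailable=not, Brake command 2 unavailable=not, Reserve brake controller 2 fails=not → no input occurs → does not occur.

No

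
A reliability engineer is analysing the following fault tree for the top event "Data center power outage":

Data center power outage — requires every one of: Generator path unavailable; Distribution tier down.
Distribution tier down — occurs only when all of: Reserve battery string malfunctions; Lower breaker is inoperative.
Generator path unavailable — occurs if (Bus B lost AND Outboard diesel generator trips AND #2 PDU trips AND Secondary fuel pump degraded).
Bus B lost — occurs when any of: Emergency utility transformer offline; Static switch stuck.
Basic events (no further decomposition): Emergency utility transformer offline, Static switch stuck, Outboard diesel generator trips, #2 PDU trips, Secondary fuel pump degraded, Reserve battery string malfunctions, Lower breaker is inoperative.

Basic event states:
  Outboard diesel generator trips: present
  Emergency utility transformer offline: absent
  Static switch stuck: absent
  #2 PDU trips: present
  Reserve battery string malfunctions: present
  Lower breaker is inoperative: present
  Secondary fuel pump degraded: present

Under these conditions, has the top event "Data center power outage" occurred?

Bus B lost [OR]: Emergency utility transformer offline=not, Static switch stuck=not → no input occurs → does not occur.
Generator path unavailable [AND]: Bus B lost=not, Outboard diesel generator trips=occurs, #2 PDU trips=occurs, Secondary fuel pump degraded=occurs → not all inputs occur → does not occur.
Distribution tier down [AND]: Reserve battery string malfunctions=occurs, Lower breaker is inoperative=occurs → all inputs occur → occurs.
Data center power outage [AND]: Generator path unavailable=not, Distribution tier down=occurs → not all inputs occur → does not occur.

No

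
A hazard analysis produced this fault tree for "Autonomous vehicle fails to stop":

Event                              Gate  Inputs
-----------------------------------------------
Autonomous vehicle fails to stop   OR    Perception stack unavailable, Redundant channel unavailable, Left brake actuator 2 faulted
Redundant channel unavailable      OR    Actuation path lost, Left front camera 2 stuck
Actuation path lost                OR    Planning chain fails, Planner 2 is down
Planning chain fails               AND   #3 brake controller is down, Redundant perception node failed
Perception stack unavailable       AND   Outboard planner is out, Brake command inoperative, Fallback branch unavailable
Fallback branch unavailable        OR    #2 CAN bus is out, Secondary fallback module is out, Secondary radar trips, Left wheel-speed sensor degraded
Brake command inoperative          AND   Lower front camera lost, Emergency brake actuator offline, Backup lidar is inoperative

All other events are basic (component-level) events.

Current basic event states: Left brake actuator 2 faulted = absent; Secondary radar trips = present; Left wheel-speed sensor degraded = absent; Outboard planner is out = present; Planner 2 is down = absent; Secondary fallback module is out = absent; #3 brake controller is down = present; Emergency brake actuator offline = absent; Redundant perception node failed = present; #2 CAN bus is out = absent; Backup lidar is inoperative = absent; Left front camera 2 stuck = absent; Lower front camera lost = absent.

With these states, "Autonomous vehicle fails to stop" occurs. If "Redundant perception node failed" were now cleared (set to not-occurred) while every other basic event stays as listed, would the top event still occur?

No

Counterfactual: set "Redundant perception node failed" to not occurred.
Brake command inoperative [AND]: Lower front camera lost=not, Emergency brake actuator offline=not, Backup lidar is inoperative=not → not all inputs occur → does not occur.
Fallback branch unavailable [OR]: #2 CAN bus is out=not, Secondary fallback module is out=not, Secondary radar trips=occurs, Left wheel-speed sensor degraded=not → at least one input occurs → occurs.
Perception stack unavailable [AND]: Outboard planner is out=occurs, Brake command inoperative=not, Fallback branch unavailable=occurs → not all inputs occur → does not occur.
Planning chain fails [AND]: #3 brake controller is down=occurs, Redundant perception node failed=not → not all inputs occur → does not occur.
Actuation path lost [OR]: Planning chain fails=not, Planner 2 is down=not → no input occurs → does not occur.
Redundant channel unavailable [OR]: Actuation path lost=not, Left front camera 2 stuck=not → no input occurs → does not occur.
Autonomous vehicle fails to stop [OR]: Perception stack unavailable=not, Redundant channel unavailable=not, Left brake actuator 2 faulted=not → no input occurs → does not occur.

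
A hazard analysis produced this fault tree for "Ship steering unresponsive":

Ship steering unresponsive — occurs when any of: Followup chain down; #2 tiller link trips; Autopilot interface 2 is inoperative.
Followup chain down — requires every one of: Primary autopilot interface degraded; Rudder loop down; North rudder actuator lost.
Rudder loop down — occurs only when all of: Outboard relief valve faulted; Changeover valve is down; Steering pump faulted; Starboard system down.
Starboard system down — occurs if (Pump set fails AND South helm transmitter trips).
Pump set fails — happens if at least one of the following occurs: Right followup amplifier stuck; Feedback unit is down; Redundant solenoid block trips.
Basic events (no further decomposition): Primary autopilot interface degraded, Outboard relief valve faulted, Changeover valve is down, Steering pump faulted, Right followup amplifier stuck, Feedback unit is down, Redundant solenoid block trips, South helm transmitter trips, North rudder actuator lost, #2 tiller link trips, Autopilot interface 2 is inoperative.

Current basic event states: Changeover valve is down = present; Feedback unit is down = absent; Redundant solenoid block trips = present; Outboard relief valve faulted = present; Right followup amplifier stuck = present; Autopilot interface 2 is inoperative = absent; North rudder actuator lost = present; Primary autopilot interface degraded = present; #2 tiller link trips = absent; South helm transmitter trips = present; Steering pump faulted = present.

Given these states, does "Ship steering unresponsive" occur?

Yes

Pump set fails [OR]: Right followup amplifier stuck=occurs, Feedback unit is down=not, Redundant solenoid block trips=occurs → at least one input occurs → occurs.
Starboard system down [AND]: Pump set fails=occurs, South helm transmitter trips=occurs → all inputs occur → occurs.
Rudder loop down [AND]: Outboard relief valve faulted=occurs, Changeover valve is down=occurs, Steering pump faulted=occurs, Starboard system down=occurs → all inputs occur → occurs.
Followup chain down [AND]: Primary autopilot interface degraded=occurs, Rudder loop down=occurs, North rudder actuator lost=occurs → all inputs occur → occurs.
Ship steering unresponsive [OR]: Followup chain down=occurs, #2 tiller link trips=not, Autopilot interface 2 is inoperative=not → at least one input occurs → occurs.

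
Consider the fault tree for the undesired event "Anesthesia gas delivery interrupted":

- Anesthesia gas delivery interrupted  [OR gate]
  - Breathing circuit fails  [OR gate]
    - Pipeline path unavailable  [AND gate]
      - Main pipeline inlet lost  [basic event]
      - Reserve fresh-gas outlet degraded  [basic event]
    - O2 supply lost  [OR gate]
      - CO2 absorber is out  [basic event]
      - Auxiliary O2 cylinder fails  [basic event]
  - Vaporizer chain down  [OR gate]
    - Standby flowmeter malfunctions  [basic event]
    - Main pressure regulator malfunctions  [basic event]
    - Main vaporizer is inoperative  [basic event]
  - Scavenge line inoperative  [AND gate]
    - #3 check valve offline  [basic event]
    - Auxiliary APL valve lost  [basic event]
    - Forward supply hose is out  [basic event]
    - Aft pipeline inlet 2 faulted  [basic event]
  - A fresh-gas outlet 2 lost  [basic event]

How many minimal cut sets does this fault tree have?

8

Pipeline path unavailable [AND]: one cut set from each child combined → 1 × 1 = 1 cut set(s).
O2 supply lost [OR]: union of children's cut sets → 2 cut set(s).
Breathing circuit fails [OR]: union of children's cut sets → 3 cut set(s).
Vaporizer chain down [OR]: union of children's cut sets → 3 cut set(s).
Scavenge line inoperative [AND]: one cut set from each child combined → 1 × 1 × 1 × 1 = 1 cut set(s).
Anesthesia gas delivery interrupted [OR]: union of children's cut sets → 8 cut set(s).
Minimal cut sets: {Main pipeline inlet lost, Reserve fresh-gas outlet degraded}; {CO2 absorber is out}; {Auxiliary O2 cylinder fails}; {Standby flowmeter malfunctions}; {Main pressure regulator malfunctions}; {Main vaporizer is inoperative}; {#3 check valve offline, Aft pipeline inlet 2 faulted, Auxiliary APL valve lost, Forward supply hose is out}; {A fresh-gas outlet 2 lost}.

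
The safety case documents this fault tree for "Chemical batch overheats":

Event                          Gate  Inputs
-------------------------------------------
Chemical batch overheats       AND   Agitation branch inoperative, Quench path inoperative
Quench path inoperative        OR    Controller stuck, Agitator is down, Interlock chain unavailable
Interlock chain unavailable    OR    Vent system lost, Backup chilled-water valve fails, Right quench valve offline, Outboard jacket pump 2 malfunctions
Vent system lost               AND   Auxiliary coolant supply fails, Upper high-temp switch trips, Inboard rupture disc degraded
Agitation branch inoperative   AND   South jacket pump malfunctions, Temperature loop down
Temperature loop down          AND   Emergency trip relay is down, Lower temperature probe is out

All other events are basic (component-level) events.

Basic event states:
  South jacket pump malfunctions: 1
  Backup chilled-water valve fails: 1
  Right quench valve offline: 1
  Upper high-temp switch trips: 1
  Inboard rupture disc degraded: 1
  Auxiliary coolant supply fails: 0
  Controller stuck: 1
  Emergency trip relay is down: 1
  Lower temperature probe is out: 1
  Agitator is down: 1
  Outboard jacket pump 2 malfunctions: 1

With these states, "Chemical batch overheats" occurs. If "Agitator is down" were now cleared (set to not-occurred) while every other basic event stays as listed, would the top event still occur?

Counterfactual: set "Agitator is down" to not occurred.
Temperature loop down [AND]: Emergency trip relay is down=occurs, Lower temperature probe is out=occurs → all inputs occur → occurs.
Agitation branch inoperative [AND]: South jacket pump malfunctions=occurs, Temperature loop down=occurs → all inputs occur → occurs.
Vent system lost [AND]: Auxiliary coolant supply fails=not, Upper high-temp switch trips=occurs, Inboard rupture disc degraded=occurs → not all inputs occur → does not occur.
Interlock chain unavailable [OR]: Vent system lost=not, Backup chilled-water valve fails=occurs, Right quench valve offline=occurs, Outboard jacket pump 2 malfunctions=occurs → at least one input occurs → occurs.
Quench path inoperative [OR]: Controller stuck=occurs, Agitator is down=not, Interlock chain unavailable=occurs → at least one input occurs → occurs.
Chemical batch overheats [AND]: Agitation branch inoperative=occurs, Quench path inoperative=occurs → all inputs occur → occurs.

Yes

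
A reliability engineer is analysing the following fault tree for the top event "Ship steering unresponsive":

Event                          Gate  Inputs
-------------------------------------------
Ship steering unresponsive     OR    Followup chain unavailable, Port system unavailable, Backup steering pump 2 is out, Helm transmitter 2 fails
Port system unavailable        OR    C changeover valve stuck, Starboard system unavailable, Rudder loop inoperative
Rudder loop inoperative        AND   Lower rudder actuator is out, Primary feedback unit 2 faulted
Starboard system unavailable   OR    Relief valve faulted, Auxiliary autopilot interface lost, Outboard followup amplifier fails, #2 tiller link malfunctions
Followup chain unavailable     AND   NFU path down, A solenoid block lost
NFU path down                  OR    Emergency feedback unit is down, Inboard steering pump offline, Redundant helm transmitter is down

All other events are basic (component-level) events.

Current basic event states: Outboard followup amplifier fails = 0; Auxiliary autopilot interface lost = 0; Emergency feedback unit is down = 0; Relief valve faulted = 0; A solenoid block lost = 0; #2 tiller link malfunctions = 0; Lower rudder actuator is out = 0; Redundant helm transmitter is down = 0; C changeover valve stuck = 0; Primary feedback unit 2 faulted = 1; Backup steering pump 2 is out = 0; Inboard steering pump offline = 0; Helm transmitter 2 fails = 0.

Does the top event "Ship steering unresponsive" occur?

NFU path down [OR]: Emergency feedback unit is down=not, Inboard steering pump offline=not, Redundant helm transmitter is down=not → no input occurs → does not occur.
Followup chain unavailable [AND]: NFU path down=not, A solenoid block lost=not → not all inputs occur → does not occur.
Starboard system unavailable [OR]: Relief valve faulted=not, Auxiliary autopilot interface lost=not, Outboard followup amplifier fails=not, #2 tiller link malfunctions=not → no input occurs → does not occur.
Rudder loop inoperative [AND]: Lower rudder actuator is out=not, Primary feedback unit 2 faulted=occurs → not all inputs occur → does not occur.
Port system unavailable [OR]: C changeover valve stuck=not, Starboard system unavailable=not, Rudder loop inoperative=not → no input occurs → does not occur.
Ship steering unresponsive [OR]: Followup chain unavailable=not, Port system unavailable=not, Backup steering pump 2 is out=not, Helm transmitter 2 fails=not → no input occurs → does not occur.

No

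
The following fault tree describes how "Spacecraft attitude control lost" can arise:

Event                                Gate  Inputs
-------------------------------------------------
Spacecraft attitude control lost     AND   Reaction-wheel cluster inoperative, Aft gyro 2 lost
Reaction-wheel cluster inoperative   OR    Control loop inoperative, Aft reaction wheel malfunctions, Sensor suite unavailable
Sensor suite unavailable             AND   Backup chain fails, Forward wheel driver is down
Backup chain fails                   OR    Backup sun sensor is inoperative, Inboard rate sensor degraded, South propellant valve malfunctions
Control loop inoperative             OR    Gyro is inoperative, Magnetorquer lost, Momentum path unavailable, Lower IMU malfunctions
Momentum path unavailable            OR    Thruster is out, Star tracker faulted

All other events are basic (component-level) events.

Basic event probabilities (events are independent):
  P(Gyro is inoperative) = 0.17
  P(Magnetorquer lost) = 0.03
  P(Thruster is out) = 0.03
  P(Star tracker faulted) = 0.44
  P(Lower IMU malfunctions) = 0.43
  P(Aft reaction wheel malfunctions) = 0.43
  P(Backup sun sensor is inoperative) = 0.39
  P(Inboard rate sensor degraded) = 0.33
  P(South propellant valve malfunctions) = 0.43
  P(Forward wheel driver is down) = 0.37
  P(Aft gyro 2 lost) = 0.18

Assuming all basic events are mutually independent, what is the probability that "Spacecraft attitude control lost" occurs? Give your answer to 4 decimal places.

P(Momentum path unavailable) [OR] = 1 − (1−0.03) × (1−0.44) = 0.456800
P(Control loop inoperative) [OR] = 1 − (1−0.17) × (1−0.03) × (1−0.456800) × (1−0.43) = 0.750722
P(Backup chain fails) [OR] = 1 − (1−0.39) × (1−0.33) × (1−0.43) = 0.767041
P(Sensor suite unavailable) [AND] = 0.767041 × 0.37 = 0.283805
P(Reaction-wheel cluster inoperative) [OR] = 1 − (1−0.750722) × (1−0.43) × (1−0.283805) = 0.898237
P(Spacecraft attitude control lost) [AND] = 0.898237 × 0.18 = 0.161683
Rounded to 4 decimal places: P(Spacecraft attitude control lost) ≈ 0.1617.

0.1617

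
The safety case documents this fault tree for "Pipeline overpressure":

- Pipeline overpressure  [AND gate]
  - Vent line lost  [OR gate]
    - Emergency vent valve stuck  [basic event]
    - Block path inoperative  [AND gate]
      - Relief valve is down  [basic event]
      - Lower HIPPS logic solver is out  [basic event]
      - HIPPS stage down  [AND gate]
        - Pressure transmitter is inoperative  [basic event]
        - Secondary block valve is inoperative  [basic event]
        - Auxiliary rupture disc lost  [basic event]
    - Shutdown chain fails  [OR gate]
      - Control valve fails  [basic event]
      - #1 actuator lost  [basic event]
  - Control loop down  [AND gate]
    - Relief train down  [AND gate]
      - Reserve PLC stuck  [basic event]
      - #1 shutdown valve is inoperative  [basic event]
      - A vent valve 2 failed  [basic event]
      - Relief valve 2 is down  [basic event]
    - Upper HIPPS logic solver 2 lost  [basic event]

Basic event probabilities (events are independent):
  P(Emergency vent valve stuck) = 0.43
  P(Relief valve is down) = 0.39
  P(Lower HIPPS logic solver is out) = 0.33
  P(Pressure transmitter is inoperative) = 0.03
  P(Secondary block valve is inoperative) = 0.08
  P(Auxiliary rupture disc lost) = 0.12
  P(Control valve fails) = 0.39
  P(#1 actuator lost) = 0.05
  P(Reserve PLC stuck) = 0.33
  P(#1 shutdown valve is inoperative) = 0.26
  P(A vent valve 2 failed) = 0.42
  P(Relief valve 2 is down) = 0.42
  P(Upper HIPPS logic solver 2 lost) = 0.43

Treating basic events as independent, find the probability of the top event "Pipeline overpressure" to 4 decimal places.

0.0044

P(HIPPS stage down) [AND] = 0.03 × 0.08 × 0.12 = 0.000288
P(Block path inoperative) [AND] = 0.39 × 0.33 × 0.000288 = 0.000037
P(Shutdown chain fails) [OR] = 1 − (1−0.39) × (1−0.05) = 0.420500
P(Vent line lost) [OR] = 1 − (1−0.43) × (1−0.000037) × (1−0.420500) = 0.669697
P(Relief train down) [AND] = 0.33 × 0.26 × 0.42 × 0.42 = 0.015135
P(Control loop down) [AND] = 0.015135 × 0.43 = 0.006508
P(Pipeline overpressure) [AND] = 0.669697 × 0.006508 = 0.004358
Rounded to 4 decimal places: P(Pipeline overpressure) ≈ 0.0044.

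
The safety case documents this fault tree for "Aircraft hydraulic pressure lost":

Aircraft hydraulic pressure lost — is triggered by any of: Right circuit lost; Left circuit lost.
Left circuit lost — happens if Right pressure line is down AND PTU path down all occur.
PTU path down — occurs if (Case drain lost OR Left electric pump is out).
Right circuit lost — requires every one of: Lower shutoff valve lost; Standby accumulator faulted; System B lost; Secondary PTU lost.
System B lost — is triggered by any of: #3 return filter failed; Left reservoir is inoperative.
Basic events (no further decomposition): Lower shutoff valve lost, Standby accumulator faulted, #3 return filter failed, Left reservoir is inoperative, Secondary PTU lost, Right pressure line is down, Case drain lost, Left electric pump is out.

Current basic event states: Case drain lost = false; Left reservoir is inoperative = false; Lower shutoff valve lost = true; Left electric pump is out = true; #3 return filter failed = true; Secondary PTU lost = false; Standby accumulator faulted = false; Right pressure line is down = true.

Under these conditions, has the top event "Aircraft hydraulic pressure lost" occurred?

System B lost [OR]: #3 return filter failed=occurs, Left reservoir is inoperative=not → at least one input occurs → occurs.
Right circuit lost [AND]: Lower shutoff valve lost=occurs, Standby accumulator faulted=not, System B lost=occurs, Secondary PTU lost=not → not all inputs occur → does not occur.
PTU path down [OR]: Case drain lost=not, Left electric pump is out=occurs → at least one input occurs → occurs.
Left circuit lost [AND]: Right pressure line is down=occurs, PTU path down=occurs → all inputs occur → occurs.
Aircraft hydraulic pressure lost [OR]: Right circuit lost=not, Left circuit lost=occurs → at least one input occurs → occurs.

Yes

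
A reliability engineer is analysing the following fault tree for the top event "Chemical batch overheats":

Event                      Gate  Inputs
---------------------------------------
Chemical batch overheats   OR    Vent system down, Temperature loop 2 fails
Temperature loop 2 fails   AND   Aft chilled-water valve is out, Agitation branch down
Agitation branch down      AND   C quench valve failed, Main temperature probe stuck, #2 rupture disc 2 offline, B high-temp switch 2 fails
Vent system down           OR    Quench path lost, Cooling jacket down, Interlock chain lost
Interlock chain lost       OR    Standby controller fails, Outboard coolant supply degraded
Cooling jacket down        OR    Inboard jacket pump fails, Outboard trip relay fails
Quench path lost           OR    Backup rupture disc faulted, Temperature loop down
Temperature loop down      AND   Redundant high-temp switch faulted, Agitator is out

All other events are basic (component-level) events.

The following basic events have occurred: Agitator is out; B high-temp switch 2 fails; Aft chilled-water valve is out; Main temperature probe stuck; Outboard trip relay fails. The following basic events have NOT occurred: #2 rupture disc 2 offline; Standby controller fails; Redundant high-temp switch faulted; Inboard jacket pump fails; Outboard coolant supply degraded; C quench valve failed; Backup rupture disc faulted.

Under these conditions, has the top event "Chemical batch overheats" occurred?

Temperature loop down [AND]: Redundant high-temp switch faulted=not, Agitator is out=occurs → not all inputs occur → does not occur.
Quench path lost [OR]: Backup rupture disc faulted=not, Temperature loop down=not → no input occurs → does not occur.
Cooling jacket down [OR]: Inboard jacket pump fails=not, Outboard trip relay fails=occurs → at least one input occurs → occurs.
Interlock chain lost [OR]: Standby controller fails=not, Outboard coolant supply degraded=not → no input occurs → does not occur.
Vent system down [OR]: Quench path lost=not, Cooling jacket down=occurs, Interlock chain lost=not → at least one input occurs → occurs.
Agitation branch down [AND]: C quench valve failed=not, Main temperature probe stuck=occurs, #2 rupture disc 2 offline=not, B high-temp switch 2 fails=occurs → not all inputs occur → does not occur.
Temperature loop 2 fails [AND]: Aft chilled-water valve is out=occurs, Agitation branch down=not → not all inputs occur → does not occur.
Chemical batch overheats [OR]: Vent system down=occurs, Temperature loop 2 fails=not → at least one input occurs → occurs.

Yes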